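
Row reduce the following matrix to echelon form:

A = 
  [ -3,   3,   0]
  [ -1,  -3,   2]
Row operations:
R2 → R2 - (1/3)·R1

Resulting echelon form:
REF = 
  [ -3,   3,   0]
  [  0,  -4,   2]

Rank = 2 (number of non-zero pivot rows).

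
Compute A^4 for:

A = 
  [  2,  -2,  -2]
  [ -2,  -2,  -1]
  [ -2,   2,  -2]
A^4 = 
  [128, -80,   4]
  [  4,  -4, 100]
  [-80, -32,  -4]

A² = A·A:
A²[1,1] = (2)(2) + (-2)(-2) + (-2)(-2) = 12
A²[1,2] = (2)(-2) + (-2)(-2) + (-2)(2) = -4
A²[1,3] = (2)(-2) + (-2)(-1) + (-2)(-2) = 2
A²[2,1] = (-2)(2) + (-2)(-2) + (-1)(-2) = 2
A²[2,2] = (-2)(-2) + (-2)(-2) + (-1)(2) = 6
A²[2,3] = (-2)(-2) + (-2)(-1) + (-1)(-2) = 8
A²[3,1] = (-2)(2) + (2)(-2) + (-2)(-2) = -4
A²[3,2] = (-2)(-2) + (2)(-2) + (-2)(2) = -4
A²[3,3] = (-2)(-2) + (2)(-1) + (-2)(-2) = 6
A² = 
  [ 12,  -4,   2]
  [  2,   6,   8]
  [ -4,  -4,   6]

A^3 = A^2·A:
A^3[1,1] = (12)(2) + (-4)(-2) + (2)(-2) = 28
A^3[1,2] = (12)(-2) + (-4)(-2) + (2)(2) = -12
A^3[1,3] = (12)(-2) + (-4)(-1) + (2)(-2) = -24
A^3[2,1] = (2)(2) + (6)(-2) + (8)(-2) = -24
A^3[2,2] = (2)(-2) + (6)(-2) + (8)(2) = 0
A^3[2,3] = (2)(-2) + (6)(-1) + (8)(-2) = -26
A^3[3,1] = (-4)(2) + (-4)(-2) + (6)(-2) = -12
A^3[3,2] = (-4)(-2) + (-4)(-2) + (6)(2) = 28
A^3[3,3] = (-4)(-2) + (-4)(-1) + (6)(-2) = 0
A^3 = 
  [ 28, -12, -24]
  [-24,   0, -26]
  [-12,  28,   0]

A^4 = A^3·A:
A^4[1,1] = (28)(2) + (-12)(-2) + (-24)(-2) = 128
A^4[1,2] = (28)(-2) + (-12)(-2) + (-24)(2) = -80
A^4[1,3] = (28)(-2) + (-12)(-1) + (-24)(-2) = 4
A^4[2,1] = (-24)(2) + (0)(-2) + (-26)(-2) = 4
A^4[2,2] = (-24)(-2) + (0)(-2) + (-26)(2) = -4
A^4[2,3] = (-24)(-2) + (0)(-1) + (-26)(-2) = 100
A^4[3,1] = (-12)(2) + (28)(-2) + (0)(-2) = -80
A^4[3,2] = (-12)(-2) + (28)(-2) + (0)(2) = -32
A^4[3,3] = (-12)(-2) + (28)(-1) + (0)(-2) = -4
A^4 = 
  [128, -80,   4]
  [  4,  -4, 100]
  [-80, -32,  -4]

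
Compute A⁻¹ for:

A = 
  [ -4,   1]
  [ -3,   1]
det(A) = (-4)(1) - (1)(-3) = -1
For a 2×2 matrix, A⁻¹ = (1/det(A)) · [[d, -b], [-c, a]]
    = (-1) · [[1, -1], [3, -4]]

A⁻¹ = 
  [ -1,   1]
  [ -3,   4]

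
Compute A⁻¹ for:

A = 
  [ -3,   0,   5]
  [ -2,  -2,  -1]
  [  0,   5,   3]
det(A) = (-3)·((-2)(3) - (-1)(5)) - (0)·((-2)(3) - (-1)(0)) + (5)·((-2)(5) - (-2)(0))
  = (-3)(-1) - (0)(-6) + (5)(-10)
  = -47
det(A) = -47 ≠ 0, so A is invertible.

Cofactors Cᵢⱼ = (-1)ⁱ⁺ʲ·Mᵢⱼ:
C = 
  [ -1,   6, -10]
  [ 25,  -9,  15]
  [ 10, -13,   6]

adj(A) = Cᵀ:
adj(A) = 
  [ -1,  25,  10]
  [  6,  -9, -13]
  [-10,  15,   6]

A⁻¹ = (-1/47) · adj(A):
A⁻¹ = 
  [  1/47, -25/47, -10/47]
  [ -6/47,   9/47,  13/47]
  [ 10/47, -15/47,  -6/47]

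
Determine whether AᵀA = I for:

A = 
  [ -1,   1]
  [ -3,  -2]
No

AᵀA = 
  [ 10,   5]
  [  5,   5]
≠ I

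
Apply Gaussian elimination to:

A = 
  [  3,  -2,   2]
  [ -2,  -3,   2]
Row operations:
R2 → R2 + (2/3)·R1

Resulting echelon form:
REF = 
  [    3,    -2,     2]
  [    0, -13/3,  10/3]

Rank = 2 (number of non-zero pivot rows).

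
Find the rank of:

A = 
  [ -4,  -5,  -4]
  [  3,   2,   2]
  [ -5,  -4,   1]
Row reduce:
R2 → R2 + (3/4)·R1
R3 → R3 - (5/4)·R1
R3 → R3 + (9/7)·R2
REF = 
  [  -4,   -5,   -4]
  [   0, -7/4,   -1]
  [   0,    0, 33/7]
Pivot columns: 1, 2, 3 → 3 pivots.

rank(A) = 3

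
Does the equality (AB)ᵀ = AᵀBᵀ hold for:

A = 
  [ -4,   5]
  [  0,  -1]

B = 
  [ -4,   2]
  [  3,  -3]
No

(AB)ᵀ = 
  [ 31,  -3]
  [-23,   3]

AᵀBᵀ = 
  [ 16, -12]
  [-22,  18]

The two matrices differ, so (AB)ᵀ ≠ AᵀBᵀ in general. The correct identity is (AB)ᵀ = BᵀAᵀ.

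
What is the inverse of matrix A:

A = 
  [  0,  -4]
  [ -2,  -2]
det(A) = (0)(-2) - (-4)(-2) = -8
For a 2×2 matrix, A⁻¹ = (1/det(A)) · [[d, -b], [-c, a]]
    = (-1/8) · [[-2, 4], [2, 0]]

A⁻¹ = 
  [ 1/4, -1/2]
  [-1/4,    0]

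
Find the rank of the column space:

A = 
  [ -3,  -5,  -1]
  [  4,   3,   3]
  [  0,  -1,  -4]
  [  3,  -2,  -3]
dim(Col(A)) = 3

Row reduce:
R2 → R2 + (4/3)·R1
R4 → R4 + (1)·R1
R3 → R3 - (3/11)·R2
R4 → R4 - (21/11)·R2
R4 → R4 - (79/49)·R3
REF = 
  [    -3,     -5,     -1]
  [     0,  -11/3,    5/3]
  [     0,      0, -49/11]
  [     0,      0,      0]
Pivot columns: 1, 2, 3 → 3 pivots.
dim(Col(A)) = number of pivot columns = 3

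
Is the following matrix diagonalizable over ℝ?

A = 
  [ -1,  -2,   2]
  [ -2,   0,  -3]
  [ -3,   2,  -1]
No

Characteristic polynomial: det(λI - A) = λ³ + 2λ² + 9λ + 28
By the rational root theorem any rational root is an integer dividing 28; none of those is a root, so p(λ) has no rational roots and hence (being an irreducible cubic) no repeated roots.
Discriminant of the cubic: Δ = -15584
Δ < 0 ⇒ one real eigenvalue and a complex-conjugate pair: λ ≈ 0.3143 + 3.249i, 0.3143 - 3.249i, -2.629
Has complex eigenvalues (not diagonalizable over ℝ).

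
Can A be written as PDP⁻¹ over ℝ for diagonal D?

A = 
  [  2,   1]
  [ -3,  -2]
Yes

tr(A) = 0, det(A) = -1
Characteristic polynomial: λ² - tr(A)λ + det(A) = λ² - 1
λ² - 1 = (λ + 1)(λ - 1)
Eigenvalues: 1, -1
λ=-1: alg. mult. = 1, geom. mult. = 2 - rank(A - (-1)I) = 2 - 1 = 1
λ=1: alg. mult. = 1, geom. mult. = 2 - rank(A - (1)I) = 2 - 1 = 1
Sum of geometric multiplicities equals n, so A has n independent eigenvectors.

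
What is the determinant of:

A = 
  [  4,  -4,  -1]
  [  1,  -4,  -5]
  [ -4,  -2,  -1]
-90

Cofactor expansion along row 1:
det(A) = (4)·((-4)(-1) - (-5)(-2)) - (-4)·((1)(-1) - (-5)(-4)) + (-1)·((1)(-2) - (-4)(-4))
  = (4)(-6) - (-4)(-21) + (-1)(-18)
  = -90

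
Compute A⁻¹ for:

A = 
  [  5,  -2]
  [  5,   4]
det(A) = (5)(4) - (-2)(5) = 30
For a 2×2 matrix, A⁻¹ = (1/det(A)) · [[d, -b], [-c, a]]
    = (1/30) · [[4, 2], [-5, 5]]

A⁻¹ = 
  [2/15, 1/15]
  [-1/6,  1/6]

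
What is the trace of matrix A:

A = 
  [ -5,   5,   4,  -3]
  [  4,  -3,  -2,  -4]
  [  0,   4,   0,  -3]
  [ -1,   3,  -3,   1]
-7

tr(A) = -5 + -3 + 0 + 1 = -7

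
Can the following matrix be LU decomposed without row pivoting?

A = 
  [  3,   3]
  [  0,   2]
Yes.
A[1,1] = 3 ≠ 0, so Gaussian elimination proceeds without a row swap: multiplier ℓ₂₁ = (0)/(3) = 0, and U[2,2] = 2 - (0)(3) = 2.
L = 
  [  1,   0]
  [  0,   1]
U = 
  [  3,   3]
  [  0,   2]
Check row 2 of LU: [(0)(3), (0)(3) + 2] = [0, 2] = row 2 of A ✓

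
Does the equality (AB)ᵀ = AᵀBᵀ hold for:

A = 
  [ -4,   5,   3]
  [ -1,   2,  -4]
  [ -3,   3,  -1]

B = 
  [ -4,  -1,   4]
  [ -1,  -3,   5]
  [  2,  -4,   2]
No

(AB)ᵀ = 
  [ 17,  -6,   7]
  [-23,  11,  -2]
  [ 15,  -2,   1]

AᵀBᵀ = 
  [  5,  -8, -10]
  [-10,   4,   8]
  [-12,   4,  20]

The two matrices differ, so (AB)ᵀ ≠ AᵀBᵀ in general. The correct identity is (AB)ᵀ = BᵀAᵀ.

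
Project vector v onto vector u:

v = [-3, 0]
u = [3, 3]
v·u = (-3)(3) + (0)(3) = -9
u·u = (3)² + (3)² = 18
proj_u(v) = (v·u / u·u) × u = (-9/18) × u = (-1/2) × u

proj_u(v) = [-3/2, -3/2]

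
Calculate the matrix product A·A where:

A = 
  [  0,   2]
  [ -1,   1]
A² = A·A:
A²[1,1] = (0)(0) + (2)(-1) = -2
A²[1,2] = (0)(2) + (2)(1) = 2
A²[2,1] = (-1)(0) + (1)(-1) = -1
A²[2,2] = (-1)(2) + (1)(1) = -1
A² = 
  [ -2,   2]
  [ -1,  -1]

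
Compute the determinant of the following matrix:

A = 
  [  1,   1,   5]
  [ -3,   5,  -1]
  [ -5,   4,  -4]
Cofactor expansion along row 1:
det(A) = (1)·((5)(-4) - (-1)(4)) - (1)·((-3)(-4) - (-1)(-5)) + (5)·((-3)(4) - (5)(-5))
  = (1)(-16) - (1)(7) + (5)(13)
  = 42

det(A) = 42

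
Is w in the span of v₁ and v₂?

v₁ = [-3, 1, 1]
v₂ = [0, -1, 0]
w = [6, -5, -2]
Yes

Form the augmented matrix and row-reduce:
[v₁|v₂|w] = 
  [ -3,   0,   6]
  [  1,  -1,  -5]
  [  1,   0,  -2]
R2 → R2 + (1/3)·R1
R3 → R3 + (1/3)·R1
REF = 
  [ -3,   0,   6]
  [  0,  -1,  -3]
  [  0,   0,   0]

No row of the form [0 0 | nonzero], so the system is consistent. Back-substitution gives c₁ = -2, c₂ = 3: w = (-2)·v₁ + (3)·v₂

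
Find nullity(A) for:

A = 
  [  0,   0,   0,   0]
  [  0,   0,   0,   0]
nullity(A) = 4

Row reduce:
(no row operations needed)
REF = 
  [  0,   0,   0,   0]
  [  0,   0,   0,   0]
Pivot columns: none → 0 pivots.
rank(A) = 0, so nullity(A) = 4 - 0 = 4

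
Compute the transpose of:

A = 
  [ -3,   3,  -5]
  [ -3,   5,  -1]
Aᵀ = 
  [ -3,  -3]
  [  3,   5]
  [ -5,  -1]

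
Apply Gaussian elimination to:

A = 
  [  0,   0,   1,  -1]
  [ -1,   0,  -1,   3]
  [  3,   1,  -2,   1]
Row operations:
Swap R1 ↔ R2
R3 → R3 + (3)·R1
Swap R2 ↔ R3

Resulting echelon form:
REF = 
  [ -1,   0,  -1,   3]
  [  0,   1,  -5,  10]
  [  0,   0,   1,  -1]

Rank = 3 (number of non-zero pivot rows).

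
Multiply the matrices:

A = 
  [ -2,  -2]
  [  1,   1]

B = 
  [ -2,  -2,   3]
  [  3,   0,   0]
AB = 
  [ -2,   4,  -6]
  [  1,  -2,   3]

A is 2×2 and B is 2×3, so AB is 2×3. Each entry is (row of A)·(column of B):
AB[1,1] = (-2)(-2) + (-2)(3) = -2
AB[1,2] = (-2)(-2) + (-2)(0) = 4
AB[1,3] = (-2)(3) + (-2)(0) = -6
AB[2,1] = (1)(-2) + (1)(3) = 1
AB[2,2] = (1)(-2) + (1)(0) = -2
AB[2,3] = (1)(3) + (1)(0) = 3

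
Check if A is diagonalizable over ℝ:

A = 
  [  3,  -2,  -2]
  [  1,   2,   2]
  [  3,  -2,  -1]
No

Characteristic polynomial: det(λI - A) = λ³ - 4λ² + 13λ - 8
By the rational root theorem any rational root is an integer dividing 8; none of those is a root, so p(λ) has no rational roots and hence (being an irreducible cubic) no repeated roots.
Discriminant of the cubic: Δ = -2372
Δ < 0 ⇒ one real eigenvalue and a complex-conjugate pair: λ ≈ 1.62 + 2.813i, 1.62 - 2.813i, 0.759
Has complex eigenvalues (not diagonalizable over ℝ).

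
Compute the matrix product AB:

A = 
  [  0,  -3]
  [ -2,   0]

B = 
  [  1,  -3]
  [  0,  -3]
AB = 
  [  0,   9]
  [ -2,   6]

A is 2×2 and B is 2×2, so AB is 2×2. Each entry is (row of A)·(column of B):
AB[1,1] = (0)(1) + (-3)(0) = 0
AB[1,2] = (0)(-3) + (-3)(-3) = 9
AB[2,1] = (-2)(1) + (0)(0) = -2
AB[2,2] = (-2)(-3) + (0)(-3) = 6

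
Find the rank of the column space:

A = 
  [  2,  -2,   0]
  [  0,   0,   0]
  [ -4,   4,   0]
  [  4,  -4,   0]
Row reduce:
R3 → R3 + (2)·R1
R4 → R4 - (2)·R1
REF = 
  [  2,  -2,   0]
  [  0,   0,   0]
  [  0,   0,   0]
  [  0,   0,   0]
Pivot columns: 1 → 1 pivot.
dim(Col(A)) = number of pivot columns = 1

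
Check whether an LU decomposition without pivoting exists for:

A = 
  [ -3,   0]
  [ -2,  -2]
Yes.
A[1,1] = -3 ≠ 0, so Gaussian elimination proceeds without a row swap: multiplier ℓ₂₁ = (-2)/(-3) = 2/3, and U[2,2] = -2 - (2/3)(0) = -2.
L = 
  [  1,   0]
  [2/3,   1]
U = 
  [ -3,   0]
  [  0,  -2]
Check row 2 of LU: [(2/3)(-3), (2/3)(0) + (-2)] = [-2, -2] = row 2 of A ✓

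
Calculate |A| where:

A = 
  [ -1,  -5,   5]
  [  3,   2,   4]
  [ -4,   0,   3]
Cofactor expansion along row 1:
det(A) = (-1)·((2)(3) - (4)(0)) - (-5)·((3)(3) - (4)(-4)) + (5)·((3)(0) - (2)(-4))
  = (-1)(6) - (-5)(25) + (5)(8)
  = 159

det(A) = 159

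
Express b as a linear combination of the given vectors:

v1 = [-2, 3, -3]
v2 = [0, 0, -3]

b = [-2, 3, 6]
c1 = 1, c2 = -3

b = 1·v1 + -3·v2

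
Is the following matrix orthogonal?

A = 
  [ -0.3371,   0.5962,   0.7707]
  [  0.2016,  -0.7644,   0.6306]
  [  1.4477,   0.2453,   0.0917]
No

AᵀA = 
  [  2.2501,   0,   0.0001]
  [  0,   0.9999,   0]
  [  0.0001,   0,   1]
≠ I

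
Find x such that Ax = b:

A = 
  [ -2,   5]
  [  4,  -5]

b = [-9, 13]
x = [2, -1]

Row reduce the augmented matrix [A|b]:
R2 → R2 + (2)·R1
REF = 
  [ -2,   5,  -9]
  [  0,   5,  -5]

Back-substitution:
x₂ = (-5) / 5 = -1
x₁ = (-9 - (5)(-1)) / (-2) = 2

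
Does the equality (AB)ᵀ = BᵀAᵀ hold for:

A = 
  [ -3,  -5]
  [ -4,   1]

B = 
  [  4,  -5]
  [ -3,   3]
Yes

(AB)ᵀ = 
  [  3, -19]
  [  0,  23]

BᵀAᵀ = 
  [  3, -19]
  [  0,  23]

Both sides are equal — this is the standard identity (AB)ᵀ = BᵀAᵀ, which holds for all A, B.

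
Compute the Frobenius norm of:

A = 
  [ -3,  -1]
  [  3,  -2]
||A||_F = 4.796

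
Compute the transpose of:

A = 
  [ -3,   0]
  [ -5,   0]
Aᵀ = 
  [ -3,  -5]
  [  0,   0]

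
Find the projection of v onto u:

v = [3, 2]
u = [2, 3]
proj_u(v) = [24/13, 36/13]

v·u = (3)(2) + (2)(3) = 12
u·u = (2)² + (3)² = 13
proj_u(v) = (v·u / u·u) × u = (12/13) × u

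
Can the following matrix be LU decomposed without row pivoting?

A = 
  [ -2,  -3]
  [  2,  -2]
Yes.
A[1,1] = -2 ≠ 0, so Gaussian elimination proceeds without a row swap: multiplier ℓ₂₁ = (2)/(-2) = -1, and U[2,2] = -2 - (-1)(-3) = -5.
L = 
  [  1,   0]
  [ -1,   1]
U = 
  [ -2,  -3]
  [  0,  -5]
Check row 2 of LU: [(-1)(-2), (-1)(-3) + (-5)] = [2, -2] = row 2 of A ✓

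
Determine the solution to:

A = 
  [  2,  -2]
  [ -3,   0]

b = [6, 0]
Row reduce the augmented matrix [A|b]:
R2 → R2 + (3/2)·R1
REF = 
  [  2,  -2,   6]
  [  0,  -3,   9]

Back-substitution:
x₂ = 9 / (-3) = -3
x₁ = (6 - (-2)(-3)) / 2 = 0

x = [0, -3]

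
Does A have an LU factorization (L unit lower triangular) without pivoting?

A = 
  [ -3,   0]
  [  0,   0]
Yes.
A[1,1] = -3 ≠ 0, so Gaussian elimination proceeds without a row swap: multiplier ℓ₂₁ = (0)/(-3) = 0, and U[2,2] = 0 - (0)(0) = 0.
L = 
  [  1,   0]
  [  0,   1]
U = 
  [ -3,   0]
  [  0,   0]
Check row 2 of LU: [(0)(-3), (0)(0) + 0] = [0, 0] = row 2 of A ✓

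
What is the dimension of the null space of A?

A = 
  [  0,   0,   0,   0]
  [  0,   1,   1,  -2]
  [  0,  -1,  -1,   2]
nullity(A) = 3

Row reduce:
Swap R1 ↔ R2
R3 → R3 + (1)·R1
REF = 
  [  0,   1,   1,  -2]
  [  0,   0,   0,   0]
  [  0,   0,   0,   0]
Pivot columns: 2 → 1 pivot.
rank(A) = 1, so nullity(A) = 4 - 1 = 3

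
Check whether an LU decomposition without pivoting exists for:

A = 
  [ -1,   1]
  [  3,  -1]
Yes.
A[1,1] = -1 ≠ 0, so Gaussian elimination proceeds without a row swap: multiplier ℓ₂₁ = (3)/(-1) = -3, and U[2,2] = -1 - (-3)(1) = 2.
L = 
  [  1,   0]
  [ -3,   1]
U = 
  [ -1,   1]
  [  0,   2]
Check row 2 of LU: [(-3)(-1), (-3)(1) + 2] = [3, -1] = row 2 of A ✓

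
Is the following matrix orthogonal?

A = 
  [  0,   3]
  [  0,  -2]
No

AᵀA = 
  [  0,   0]
  [  0,  13]
≠ I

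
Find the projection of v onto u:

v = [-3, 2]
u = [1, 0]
v·u = (-3)(1) + (2)(0) = -3
u·u = (1)² + (0)² = 1
proj_u(v) = (v·u / u·u) × u = (-3/1) × u = (-3) × u

proj_u(v) = [-3, 0]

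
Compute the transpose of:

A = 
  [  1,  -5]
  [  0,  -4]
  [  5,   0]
Aᵀ = 
  [  1,   0,   5]
  [ -5,  -4,   0]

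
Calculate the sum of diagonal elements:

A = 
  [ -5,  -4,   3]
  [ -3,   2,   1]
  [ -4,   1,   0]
-3

tr(A) = -5 + 2 + 0 = -3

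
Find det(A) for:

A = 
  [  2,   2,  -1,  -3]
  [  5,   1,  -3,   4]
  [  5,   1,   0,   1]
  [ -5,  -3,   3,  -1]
60

Cofactor expansion along row 1: det(A) = a₁₁M₁₁ - a₁₂M₁₂ + a₁₃M₁₃ - a₁₄M₁₄

M₁₁ = det[[1, -3, 4]; [1, 0, 1]; [-3, 3, -1]]
  = (1)·((0)(-1) - (1)(3)) - (-3)·((1)(-1) - (1)(-3)) + (4)·((1)(3) - (0)(-3))
  = (1)(-3) - (-3)(2) + (4)(3)
  = 15
M₁₂ = det[[5, -3, 4]; [5, 0, 1]; [-5, 3, -1]]
  = (5)·((0)(-1) - (1)(3)) - (-3)·((5)(-1) - (1)(-5)) + (4)·((5)(3) - (0)(-5))
  = (5)(-3) - (-3)(0) + (4)(15)
  = 45
M₁₃ = det[[5, 1, 4]; [5, 1, 1]; [-5, -3, -1]]
  = (5)·((1)(-1) - (1)(-3)) - (1)·((5)(-1) - (1)(-5)) + (4)·((5)(-3) - (1)(-5))
  = (5)(2) - (1)(0) + (4)(-10)
  = -30
M₁₄ = det[[5, 1, -3]; [5, 1, 0]; [-5, -3, 3]]
  = (5)·((1)(3) - (0)(-3)) - (1)·((5)(3) - (0)(-5)) + (-3)·((5)(-3) - (1)(-5))
  = (5)(3) - (1)(15) + (-3)(-10)
  = 30

det(A) = (2)(15) - (2)(45) + (-1)(-30) - (-3)(30) = 60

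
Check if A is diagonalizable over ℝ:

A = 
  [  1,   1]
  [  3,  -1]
Yes

tr(A) = 0, det(A) = -4
Characteristic polynomial: λ² - tr(A)λ + det(A) = λ² - 4
λ² - 4 = (λ + 2)(λ - 2)
Eigenvalues: 2, -2
λ=-2: alg. mult. = 1, geom. mult. = 2 - rank(A - (-2)I) = 2 - 1 = 1
λ=2: alg. mult. = 1, geom. mult. = 2 - rank(A - (2)I) = 2 - 1 = 1
Sum of geometric multiplicities equals n, so A has n independent eigenvectors.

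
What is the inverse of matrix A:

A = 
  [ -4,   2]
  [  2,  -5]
det(A) = (-4)(-5) - (2)(2) = 16
For a 2×2 matrix, A⁻¹ = (1/det(A)) · [[d, -b], [-c, a]]
    = (1/16) · [[-5, -2], [-2, -4]]

A⁻¹ = 
  [-5/16,  -1/8]
  [ -1/8,  -1/4]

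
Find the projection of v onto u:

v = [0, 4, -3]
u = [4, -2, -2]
v·u = (0)(4) + (4)(-2) + (-3)(-2) = -2
u·u = (4)² + (-2)² + (-2)² = 24
proj_u(v) = (v·u / u·u) × u = (-2/24) × u = (-1/12) × u

proj_u(v) = [-1/3, 1/6, 1/6]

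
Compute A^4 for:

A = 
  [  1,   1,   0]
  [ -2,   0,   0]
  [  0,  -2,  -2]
A² = A·A:
A²[1,1] = (1)(1) + (1)(-2) + (0)(0) = -1
A²[1,2] = (1)(1) + (1)(0) + (0)(-2) = 1
A²[1,3] = (1)(0) + (1)(0) + (0)(-2) = 0
A²[2,1] = (-2)(1) + (0)(-2) + (0)(0) = -2
A²[2,2] = (-2)(1) + (0)(0) + (0)(-2) = -2
A²[2,3] = (-2)(0) + (0)(0) + (0)(-2) = 0
A²[3,1] = (0)(1) + (-2)(-2) + (-2)(0) = 4
A²[3,2] = (0)(1) + (-2)(0) + (-2)(-2) = 4
A²[3,3] = (0)(0) + (-2)(0) + (-2)(-2) = 4
A² = 
  [ -1,   1,   0]
  [ -2,  -2,   0]
  [  4,   4,   4]

A^3 = A^2·A:
A^3[1,1] = (-1)(1) + (1)(-2) + (0)(0) = -3
A^3[1,2] = (-1)(1) + (1)(0) + (0)(-2) = -1
A^3[1,3] = (-1)(0) + (1)(0) + (0)(-2) = 0
A^3[2,1] = (-2)(1) + (-2)(-2) + (0)(0) = 2
A^3[2,2] = (-2)(1) + (-2)(0) + (0)(-2) = -2
A^3[2,3] = (-2)(0) + (-2)(0) + (0)(-2) = 0
A^3[3,1] = (4)(1) + (4)(-2) + (4)(0) = -4
A^3[3,2] = (4)(1) + (4)(0) + (4)(-2) = -4
A^3[3,3] = (4)(0) + (4)(0) + (4)(-2) = -8
A^3 = 
  [ -3,  -1,   0]
  [  2,  -2,   0]
  [ -4,  -4,  -8]

A^4 = A^3·A:
A^4[1,1] = (-3)(1) + (-1)(-2) + (0)(0) = -1
A^4[1,2] = (-3)(1) + (-1)(0) + (0)(-2) = -3
A^4[1,3] = (-3)(0) + (-1)(0) + (0)(-2) = 0
A^4[2,1] = (2)(1) + (-2)(-2) + (0)(0) = 6
A^4[2,2] = (2)(1) + (-2)(0) + (0)(-2) = 2
A^4[2,3] = (2)(0) + (-2)(0) + (0)(-2) = 0
A^4[3,1] = (-4)(1) + (-4)(-2) + (-8)(0) = 4
A^4[3,2] = (-4)(1) + (-4)(0) + (-8)(-2) = 12
A^4[3,3] = (-4)(0) + (-4)(0) + (-8)(-2) = 16
A^4 = 
  [ -1,  -3,   0]
  [  6,   2,   0]
  [  4,  12,  16]

Therefore
A^4 = 
  [ -1,  -3,   0]
  [  6,   2,   0]
  [  4,  12,  16]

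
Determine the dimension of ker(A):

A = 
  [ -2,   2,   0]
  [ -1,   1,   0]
nullity(A) = 2

Row reduce:
R2 → R2 - (1/2)·R1
REF = 
  [ -2,   2,   0]
  [  0,   0,   0]
Pivot columns: 1 → 1 pivot.
rank(A) = 1, so nullity(A) = 3 - 1 = 2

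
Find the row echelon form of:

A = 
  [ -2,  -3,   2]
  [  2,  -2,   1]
Row operations:
R2 → R2 + (1)·R1

Resulting echelon form:
REF = 
  [ -2,  -3,   2]
  [  0,  -5,   3]

Rank = 2 (number of non-zero pivot rows).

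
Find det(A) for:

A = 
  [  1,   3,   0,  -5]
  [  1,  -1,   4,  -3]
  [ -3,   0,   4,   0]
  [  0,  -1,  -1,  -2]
Cofactor expansion along row 1: det(A) = a₁₁M₁₁ - a₁₂M₁₂ + a₁₃M₁₃ - a₁₄M₁₄

M₁₁ = det[[-1, 4, -3]; [0, 4, 0]; [-1, -1, -2]]
  = (-1)·((4)(-2) - (0)(-1)) - (4)·((0)(-2) - (0)(-1)) + (-3)·((0)(-1) - (4)(-1))
  = (-1)(-8) - (4)(0) + (-3)(4)
  = -4
M₁₂ = det[[1, 4, -3]; [-3, 4, 0]; [0, -1, -2]]
  = (1)·((4)(-2) - (0)(-1)) - (4)·((-3)(-2) - (0)(0)) + (-3)·((-3)(-1) - (4)(0))
  = (1)(-8) - (4)(6) + (-3)(3)
  = -41
M₁₃ = det[[1, -1, -3]; [-3, 0, 0]; [0, -1, -2]]
  = (1)·((0)(-2) - (0)(-1)) - (-1)·((-3)(-2) - (0)(0)) + (-3)·((-3)(-1) - (0)(0))
  = (1)(0) - (-1)(6) + (-3)(3)
  = -3
M₁₄ = det[[1, -1, 4]; [-3, 0, 4]; [0, -1, -1]]
  = (1)·((0)(-1) - (4)(-1)) - (-1)·((-3)(-1) - (4)(0)) + (4)·((-3)(-1) - (0)(0))
  = (1)(4) - (-1)(3) + (4)(3)
  = 19

det(A) = (1)(-4) - (3)(-41) + (0)(-3) - (-5)(19) = 214

det(A) = 214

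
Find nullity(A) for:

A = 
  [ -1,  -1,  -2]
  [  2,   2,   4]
nullity(A) = 2

Row reduce:
R2 → R2 + (2)·R1
REF = 
  [ -1,  -1,  -2]
  [  0,   0,   0]
Pivot columns: 1 → 1 pivot.
rank(A) = 1, so nullity(A) = 3 - 1 = 2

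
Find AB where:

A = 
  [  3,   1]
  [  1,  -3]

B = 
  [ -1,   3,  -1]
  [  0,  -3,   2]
AB = 
  [ -3,   6,  -1]
  [ -1,  12,  -7]

A is 2×2 and B is 2×3, so AB is 2×3. Each entry is (row of A)·(column of B):
AB[1,1] = (3)(-1) + (1)(0) = -3
AB[1,2] = (3)(3) + (1)(-3) = 6
AB[1,3] = (3)(-1) + (1)(2) = -1
AB[2,1] = (1)(-1) + (-3)(0) = -1
AB[2,2] = (1)(3) + (-3)(-3) = 12
AB[2,3] = (1)(-1) + (-3)(2) = -7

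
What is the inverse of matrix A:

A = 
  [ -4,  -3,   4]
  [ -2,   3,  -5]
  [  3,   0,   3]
det(A) = (-4)·((3)(3) - (-5)(0)) - (-3)·((-2)(3) - (-5)(3)) + (4)·((-2)(0) - (3)(3))
  = (-4)(9) - (-3)(9) + (4)(-9)
  = -45
det(A) = -45 ≠ 0, so A is invertible.

Cofactors Cᵢⱼ = (-1)ⁱ⁺ʲ·Mᵢⱼ:
C = 
  [  9,  -9,  -9]
  [  9, -24,  -9]
  [  3, -28, -18]

adj(A) = Cᵀ:
adj(A) = 
  [  9,   9,   3]
  [ -9, -24, -28]
  [ -9,  -9, -18]

A⁻¹ = (-1/45) · adj(A):
A⁻¹ = 
  [ -1/5,  -1/5, -1/15]
  [  1/5,  8/15, 28/45]
  [  1/5,   1/5,   2/5]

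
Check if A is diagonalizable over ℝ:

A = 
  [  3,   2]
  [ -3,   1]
No

tr(A) = 4, det(A) = 9
Characteristic polynomial: λ² - tr(A)λ + det(A) = λ² - 4λ + 9
λ² - 4λ + 9 = 0  ⇒  λ = (4 ± √((-4)² - 4·(9)))/2 = (4 ± √(-20))/2
  = 2 + i√5,  2 - i√5
Eigenvalues: 2 + i√5, 2 - i√5  (≈ 2 + 2.236i, 2 - 2.236i)
Has complex eigenvalues (not diagonalizable over ℝ).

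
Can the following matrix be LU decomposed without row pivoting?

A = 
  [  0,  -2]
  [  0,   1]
Yes.
The first column is zero, so A is already upper triangular: L = I, U = A.
L = 
  [  1,   0]
  [  0,   1]
U = 
  [  0,  -2]
  [  0,   1]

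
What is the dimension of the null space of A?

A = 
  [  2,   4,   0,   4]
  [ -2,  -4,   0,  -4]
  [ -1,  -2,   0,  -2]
nullity(A) = 3

Row reduce:
R2 → R2 + (1)·R1
R3 → R3 + (1/2)·R1
REF = 
  [  2,   4,   0,   4]
  [  0,   0,   0,   0]
  [  0,   0,   0,   0]
Pivot columns: 1 → 1 pivot.
rank(A) = 1, so nullity(A) = 4 - 1 = 3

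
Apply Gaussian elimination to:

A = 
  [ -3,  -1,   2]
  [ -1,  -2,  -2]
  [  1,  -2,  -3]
Row operations:
R2 → R2 - (1/3)·R1
R3 → R3 + (1/3)·R1
R3 → R3 - (7/5)·R2

Resulting echelon form:
REF = 
  [  -3,   -1,    2]
  [   0, -5/3, -8/3]
  [   0,    0,  7/5]

Rank = 3 (number of non-zero pivot rows).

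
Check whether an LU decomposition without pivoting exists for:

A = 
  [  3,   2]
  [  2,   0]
Yes.
A[1,1] = 3 ≠ 0, so Gaussian elimination proceeds without a row swap: multiplier ℓ₂₁ = (2)/(3) = 2/3, and U[2,2] = 0 - (2/3)(2) = -4/3.
L = 
  [  1,   0]
  [2/3,   1]
U = 
  [   3,    2]
  [   0, -4/3]
Check row 2 of LU: [(2/3)(3), (2/3)(2) + (-4/3)] = [2, 0] = row 2 of A ✓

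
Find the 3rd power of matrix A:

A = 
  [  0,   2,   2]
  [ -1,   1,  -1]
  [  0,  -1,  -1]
A^3 = 
  [  0,   0,   0]
  [  0,   0,   0]
  [  0,   0,   0]

A² = A·A:
A²[1,1] = (0)(0) + (2)(-1) + (2)(0) = -2
A²[1,2] = (0)(2) + (2)(1) + (2)(-1) = 0
A²[1,3] = (0)(2) + (2)(-1) + (2)(-1) = -4
A²[2,1] = (-1)(0) + (1)(-1) + (-1)(0) = -1
A²[2,2] = (-1)(2) + (1)(1) + (-1)(-1) = 0
A²[2,3] = (-1)(2) + (1)(-1) + (-1)(-1) = -2
A²[3,1] = (0)(0) + (-1)(-1) + (-1)(0) = 1
A²[3,2] = (0)(2) + (-1)(1) + (-1)(-1) = 0
A²[3,3] = (0)(2) + (-1)(-1) + (-1)(-1) = 2
A² = 
  [ -2,   0,  -4]
  [ -1,   0,  -2]
  [  1,   0,   2]

A^3 = A^2·A:
A^3[1,1] = (-2)(0) + (0)(-1) + (-4)(0) = 0
A^3[1,2] = (-2)(2) + (0)(1) + (-4)(-1) = 0
A^3[1,3] = (-2)(2) + (0)(-1) + (-4)(-1) = 0
A^3[2,1] = (-1)(0) + (0)(-1) + (-2)(0) = 0
A^3[2,2] = (-1)(2) + (0)(1) + (-2)(-1) = 0
A^3[2,3] = (-1)(2) + (0)(-1) + (-2)(-1) = 0
A^3[3,1] = (1)(0) + (0)(-1) + (2)(0) = 0
A^3[3,2] = (1)(2) + (0)(1) + (2)(-1) = 0
A^3[3,3] = (1)(2) + (0)(-1) + (2)(-1) = 0
A^3 = 
  [  0,   0,   0]
  [  0,   0,   0]
  [  0,   0,   0]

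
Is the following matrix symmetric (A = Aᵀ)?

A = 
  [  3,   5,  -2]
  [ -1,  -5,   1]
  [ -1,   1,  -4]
No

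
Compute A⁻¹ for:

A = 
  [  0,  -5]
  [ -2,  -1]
det(A) = (0)(-1) - (-5)(-2) = -10
For a 2×2 matrix, A⁻¹ = (1/det(A)) · [[d, -b], [-c, a]]
    = (-1/10) · [[-1, 5], [2, 0]]

A⁻¹ = 
  [1/10, -1/2]
  [-1/5,    0]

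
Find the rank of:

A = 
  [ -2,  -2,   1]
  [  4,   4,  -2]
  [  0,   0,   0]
rank(A) = 1

Row reduce:
R2 → R2 + (2)·R1
REF = 
  [ -2,  -2,   1]
  [  0,   0,   0]
  [  0,   0,   0]
Pivot columns: 1 → 1 pivot.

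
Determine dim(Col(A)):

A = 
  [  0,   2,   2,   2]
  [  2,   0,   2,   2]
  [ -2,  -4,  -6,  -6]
dim(Col(A)) = 2

Row reduce:
Swap R1 ↔ R2
R3 → R3 + (1)·R1
R3 → R3 + (2)·R2
REF = 
  [  2,   0,   2,   2]
  [  0,   2,   2,   2]
  [  0,   0,   0,   0]
Pivot columns: 1, 2 → 2 pivots.
dim(Col(A)) = number of pivot columns = 2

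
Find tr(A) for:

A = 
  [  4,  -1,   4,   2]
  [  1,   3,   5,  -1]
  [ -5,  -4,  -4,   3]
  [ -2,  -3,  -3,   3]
6

tr(A) = 4 + 3 + -4 + 3 = 6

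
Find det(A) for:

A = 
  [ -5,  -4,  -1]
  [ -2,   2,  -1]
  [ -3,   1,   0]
-21

Cofactor expansion along row 1:
det(A) = (-5)·((2)(0) - (-1)(1)) - (-4)·((-2)(0) - (-1)(-3)) + (-1)·((-2)(1) - (2)(-3))
  = (-5)(1) - (-4)(-3) + (-1)(4)
  = -21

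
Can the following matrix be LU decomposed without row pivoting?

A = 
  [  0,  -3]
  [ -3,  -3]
No.
A[1,1] = 0 but A[2,1] = -3 ≠ 0. Any LU with L unit lower triangular has (LU)[1,1] = U[1,1] and (LU)[2,1] = L[2,1]·U[1,1]; matching A forces U[1,1] = 0, which then forces (LU)[2,1] = 0 ≠ -3. A row swap (pivoting) is required.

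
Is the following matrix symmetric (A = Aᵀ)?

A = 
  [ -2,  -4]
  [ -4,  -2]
Yes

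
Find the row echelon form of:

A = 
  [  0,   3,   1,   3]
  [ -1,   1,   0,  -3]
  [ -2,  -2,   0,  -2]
Row operations:
Swap R1 ↔ R2
R3 → R3 - (2)·R1
R3 → R3 + (4/3)·R2

Resulting echelon form:
REF = 
  [ -1,   1,   0,  -3]
  [  0,   3,   1,   3]
  [  0,   0, 4/3,   8]

Rank = 3 (number of non-zero pivot rows).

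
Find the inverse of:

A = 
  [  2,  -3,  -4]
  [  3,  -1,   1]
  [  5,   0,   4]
det(A) = (2)·((-1)(4) - (1)(0)) - (-3)·((3)(4) - (1)(5)) + (-4)·((3)(0) - (-1)(5))
  = (2)(-4) - (-3)(7) + (-4)(5)
  = -7
det(A) = -7 ≠ 0, so A is invertible.

Cofactors Cᵢⱼ = (-1)ⁱ⁺ʲ·Mᵢⱼ:
C = 
  [ -4,  -7,   5]
  [ 12,  28, -15]
  [ -7, -14,   7]

adj(A) = Cᵀ:
adj(A) = 
  [ -4,  12,  -7]
  [ -7,  28, -14]
  [  5, -15,   7]

A⁻¹ = (-1/7) · adj(A):
A⁻¹ = 
  [  4/7, -12/7,     1]
  [    1,    -4,     2]
  [ -5/7,  15/7,    -1]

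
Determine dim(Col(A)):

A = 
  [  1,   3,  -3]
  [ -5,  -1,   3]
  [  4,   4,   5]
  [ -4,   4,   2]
dim(Col(A)) = 3

Row reduce:
R2 → R2 + (5)·R1
R3 → R3 - (4)·R1
R4 → R4 + (4)·R1
R3 → R3 + (4/7)·R2
R4 → R4 - (8/7)·R2
R4 → R4 - (26/71)·R3
REF = 
  [   1,    3,   -3]
  [   0,   14,  -12]
  [   0,    0, 71/7]
  [   0,    0,    0]
Pivot columns: 1, 2, 3 → 3 pivots.
dim(Col(A)) = number of pivot columns = 3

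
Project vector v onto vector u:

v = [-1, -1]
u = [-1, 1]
proj_u(v) = [0, 0]

v·u = (-1)(-1) + (-1)(1) = 0
u·u = (-1)² + (1)² = 2
proj_u(v) = (v·u / u·u) × u = (0/2) × u = (0) × u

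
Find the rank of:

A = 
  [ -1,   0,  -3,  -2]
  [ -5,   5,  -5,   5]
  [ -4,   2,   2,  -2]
Row reduce:
R2 → R2 - (5)·R1
R3 → R3 - (4)·R1
R3 → R3 - (2/5)·R2
REF = 
  [ -1,   0,  -3,  -2]
  [  0,   5,  10,  15]
  [  0,   0,  10,   0]
Pivot columns: 1, 2, 3 → 3 pivots.

rank(A) = 3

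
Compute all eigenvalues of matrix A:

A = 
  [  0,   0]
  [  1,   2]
tr(A) = 2, det(A) = 0
Characteristic polynomial: λ² - tr(A)λ + det(A) = λ² - 2λ
λ² - 2λ = λ(λ - 2)

λ = 2, 0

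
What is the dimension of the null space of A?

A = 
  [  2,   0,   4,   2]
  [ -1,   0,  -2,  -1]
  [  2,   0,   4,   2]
nullity(A) = 3

Row reduce:
R2 → R2 + (1/2)·R1
R3 → R3 - (1)·R1
REF = 
  [  2,   0,   4,   2]
  [  0,   0,   0,   0]
  [  0,   0,   0,   0]
Pivot columns: 1 → 1 pivot.
rank(A) = 1, so nullity(A) = 4 - 1 = 3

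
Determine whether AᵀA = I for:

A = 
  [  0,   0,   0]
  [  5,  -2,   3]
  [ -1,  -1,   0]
No

AᵀA = 
  [ 26,  -9,  15]
  [ -9,   5,  -6]
  [ 15,  -6,   9]
≠ I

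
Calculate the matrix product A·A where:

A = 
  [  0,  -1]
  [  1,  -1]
A² = A·A:
A²[1,1] = (0)(0) + (-1)(1) = -1
A²[1,2] = (0)(-1) + (-1)(-1) = 1
A²[2,1] = (1)(0) + (-1)(1) = -1
A²[2,2] = (1)(-1) + (-1)(-1) = 0
A² = 
  [ -1,   1]
  [ -1,   0]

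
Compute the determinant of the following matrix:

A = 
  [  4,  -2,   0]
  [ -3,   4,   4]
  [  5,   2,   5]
-22

Cofactor expansion along row 1:
det(A) = (4)·((4)(5) - (4)(2)) - (-2)·((-3)(5) - (4)(5)) + (0)·((-3)(2) - (4)(5))
  = (4)(12) - (-2)(-35) + (0)(-26)
  = -22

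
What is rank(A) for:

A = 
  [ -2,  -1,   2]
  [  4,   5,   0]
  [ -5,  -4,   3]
Row reduce:
R2 → R2 + (2)·R1
R3 → R3 - (5/2)·R1
R3 → R3 + (1/2)·R2
REF = 
  [ -2,  -1,   2]
  [  0,   3,   4]
  [  0,   0,   0]
Pivot columns: 1, 2 → 2 pivots.

rank(A) = 2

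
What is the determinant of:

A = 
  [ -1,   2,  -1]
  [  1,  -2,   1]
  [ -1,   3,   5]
0

Cofactor expansion along row 1:
det(A) = (-1)·((-2)(5) - (1)(3)) - (2)·((1)(5) - (1)(-1)) + (-1)·((1)(3) - (-2)(-1))
  = (-1)(-13) - (2)(6) + (-1)(1)
  = 0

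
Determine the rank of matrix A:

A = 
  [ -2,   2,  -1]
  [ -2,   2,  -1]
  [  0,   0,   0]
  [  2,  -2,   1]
rank(A) = 1

Row reduce:
R2 → R2 - (1)·R1
R4 → R4 + (1)·R1
REF = 
  [ -2,   2,  -1]
  [  0,   0,   0]
  [  0,   0,   0]
  [  0,   0,   0]
Pivot columns: 1 → 1 pivot.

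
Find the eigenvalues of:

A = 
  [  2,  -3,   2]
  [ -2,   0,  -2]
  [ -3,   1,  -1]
Characteristic polynomial: det(λI - A) = λ³ - λ² + 12
Testing integer divisors of the constant term: p(-2) = 0, so (λ + 2) is a factor:
p(λ) = (λ + 2)(λ² - 3λ + 6)
λ² - 3λ + 6 = 0  ⇒  λ = (3 ± √((-3)² - 4·(6)))/2 = (3 ± √(-15))/2
  = (3 + i√15)/2,  (3 - i√15)/2

λ = -2, (3 + i√15)/2, (3 - i√15)/2  (≈ -2, 1.5 + 1.936i, 1.5 - 1.936i)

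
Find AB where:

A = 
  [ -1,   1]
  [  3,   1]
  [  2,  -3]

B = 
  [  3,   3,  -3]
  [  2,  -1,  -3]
AB = 
  [ -1,  -4,   0]
  [ 11,   8, -12]
  [  0,   9,   3]

A is 3×2 and B is 2×3, so AB is 3×3. Each entry is (row of A)·(column of B):
AB[1,1] = (-1)(3) + (1)(2) = -1
AB[1,2] = (-1)(3) + (1)(-1) = -4
AB[1,3] = (-1)(-3) + (1)(-3) = 0
AB[2,1] = (3)(3) + (1)(2) = 11
AB[2,2] = (3)(3) + (1)(-1) = 8
AB[2,3] = (3)(-3) + (1)(-3) = -12
AB[3,1] = (2)(3) + (-3)(2) = 0
AB[3,2] = (2)(3) + (-3)(-1) = 9
AB[3,3] = (2)(-3) + (-3)(-3) = 3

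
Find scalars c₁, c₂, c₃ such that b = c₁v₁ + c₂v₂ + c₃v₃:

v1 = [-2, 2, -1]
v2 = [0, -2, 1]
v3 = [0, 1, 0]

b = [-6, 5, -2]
c1 = 3, c2 = 1, c3 = 1

b = 3·v1 + 1·v2 + 1·v3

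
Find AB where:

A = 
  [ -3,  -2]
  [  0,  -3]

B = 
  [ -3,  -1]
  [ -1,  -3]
A is 2×2 and B is 2×2, so AB is 2×2. Each entry is (row of A)·(column of B):
AB[1,1] = (-3)(-3) + (-2)(-1) = 11
AB[1,2] = (-3)(-1) + (-2)(-3) = 9
AB[2,1] = (0)(-3) + (-3)(-1) = 3
AB[2,2] = (0)(-1) + (-3)(-3) = 9

AB = 
  [ 11,   9]
  [  3,   9]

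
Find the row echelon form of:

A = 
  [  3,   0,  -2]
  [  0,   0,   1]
Row operations:
No row operations needed (already in echelon form).

Resulting echelon form:
REF = 
  [  3,   0,  -2]
  [  0,   0,   1]

Rank = 2 (number of non-zero pivot rows).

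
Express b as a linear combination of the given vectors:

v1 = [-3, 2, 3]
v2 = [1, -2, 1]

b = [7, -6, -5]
c1 = -2, c2 = 1

b = -2·v1 + 1·v2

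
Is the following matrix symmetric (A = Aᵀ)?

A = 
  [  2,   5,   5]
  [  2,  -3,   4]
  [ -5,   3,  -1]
No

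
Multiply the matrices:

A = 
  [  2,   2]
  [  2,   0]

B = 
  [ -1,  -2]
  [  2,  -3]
A is 2×2 and B is 2×2, so AB is 2×2. Each entry is (row of A)·(column of B):
AB[1,1] = (2)(-1) + (2)(2) = 2
AB[1,2] = (2)(-2) + (2)(-3) = -10
AB[2,1] = (2)(-1) + (0)(2) = -2
AB[2,2] = (2)(-2) + (0)(-3) = -4

AB = 
  [  2, -10]
  [ -2,  -4]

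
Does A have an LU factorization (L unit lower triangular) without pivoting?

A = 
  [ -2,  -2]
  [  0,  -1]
Yes.
A[1,1] = -2 ≠ 0, so Gaussian elimination proceeds without a row swap: multiplier ℓ₂₁ = (0)/(-2) = 0, and U[2,2] = -1 - (0)(-2) = -1.
L = 
  [  1,   0]
  [  0,   1]
U = 
  [ -2,  -2]
  [  0,  -1]
Check row 2 of LU: [(0)(-2), (0)(-2) + (-1)] = [0, -1] = row 2 of A ✓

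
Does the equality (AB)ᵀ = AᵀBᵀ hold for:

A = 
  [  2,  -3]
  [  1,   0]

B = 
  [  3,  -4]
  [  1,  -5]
No

(AB)ᵀ = 
  [  3,   3]
  [  7,  -4]

AᵀBᵀ = 
  [  2,  -3]
  [ -9,  -3]

The two matrices differ, so (AB)ᵀ ≠ AᵀBᵀ in general. The correct identity is (AB)ᵀ = BᵀAᵀ.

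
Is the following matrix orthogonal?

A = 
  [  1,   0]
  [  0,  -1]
Yes

AᵀA = 
  [  1,   0]
  [  0,   1]
= I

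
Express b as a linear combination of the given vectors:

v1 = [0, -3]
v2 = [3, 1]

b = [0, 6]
c1 = -2, c2 = 0

b = -2·v1 + 0·v2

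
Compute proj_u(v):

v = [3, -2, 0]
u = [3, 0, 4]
proj_u(v) = [27/25, 0, 36/25]

v·u = (3)(3) + (-2)(0) + (0)(4) = 9
u·u = (3)² + (0)² + (4)² = 25
proj_u(v) = (v·u / u·u) × u = (9/25) × u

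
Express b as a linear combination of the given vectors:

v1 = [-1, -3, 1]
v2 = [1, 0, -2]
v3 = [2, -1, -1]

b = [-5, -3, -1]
c1 = 2, c2 = 3, c3 = -3

b = 2·v1 + 3·v2 + -3·v3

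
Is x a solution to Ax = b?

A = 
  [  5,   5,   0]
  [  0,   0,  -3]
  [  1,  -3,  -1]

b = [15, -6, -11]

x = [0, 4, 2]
No

Ax = [20, -6, -14] ≠ b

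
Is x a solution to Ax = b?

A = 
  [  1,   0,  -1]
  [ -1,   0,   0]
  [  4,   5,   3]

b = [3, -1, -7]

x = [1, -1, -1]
No

Ax = [2, -1, -4] ≠ b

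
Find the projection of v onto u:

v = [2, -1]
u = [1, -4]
v·u = (2)(1) + (-1)(-4) = 6
u·u = (1)² + (-4)² = 17
proj_u(v) = (v·u / u·u) × u = (6/17) × u

proj_u(v) = [6/17, -24/17]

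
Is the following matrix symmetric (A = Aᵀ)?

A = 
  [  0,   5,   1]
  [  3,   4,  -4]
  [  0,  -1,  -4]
No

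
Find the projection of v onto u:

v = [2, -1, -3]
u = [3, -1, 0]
v·u = (2)(3) + (-1)(-1) + (-3)(0) = 7
u·u = (3)² + (-1)² + (0)² = 10
proj_u(v) = (v·u / u·u) × u = (7/10) × u

proj_u(v) = [21/10, -7/10, 0]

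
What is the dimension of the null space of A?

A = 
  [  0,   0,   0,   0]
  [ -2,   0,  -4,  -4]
nullity(A) = 3

Row reduce:
Swap R1 ↔ R2
REF = 
  [ -2,   0,  -4,  -4]
  [  0,   0,   0,   0]
Pivot columns: 1 → 1 pivot.
rank(A) = 1, so nullity(A) = 4 - 1 = 3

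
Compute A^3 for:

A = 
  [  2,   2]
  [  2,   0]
A² = A·A:
A²[1,1] = (2)(2) + (2)(2) = 8
A²[1,2] = (2)(2) + (2)(0) = 4
A²[2,1] = (2)(2) + (0)(2) = 4
A²[2,2] = (2)(2) + (0)(0) = 4
A² = 
  [  8,   4]
  [  4,   4]

A^3 = A^2·A:
A^3[1,1] = (8)(2) + (4)(2) = 24
A^3[1,2] = (8)(2) + (4)(0) = 16
A^3[2,1] = (4)(2) + (4)(2) = 16
A^3[2,2] = (4)(2) + (4)(0) = 8
A^3 = 
  [ 24,  16]
  [ 16,   8]

Therefore
A^3 = 
  [ 24,  16]
  [ 16,   8]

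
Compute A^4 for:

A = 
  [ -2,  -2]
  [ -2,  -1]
A² = A·A:
A²[1,1] = (-2)(-2) + (-2)(-2) = 8
A²[1,2] = (-2)(-2) + (-2)(-1) = 6
A²[2,1] = (-2)(-2) + (-1)(-2) = 6
A²[2,2] = (-2)(-2) + (-1)(-1) = 5
A² = 
  [  8,   6]
  [  6,   5]

A^3 = A^2·A:
A^3[1,1] = (8)(-2) + (6)(-2) = -28
A^3[1,2] = (8)(-2) + (6)(-1) = -22
A^3[2,1] = (6)(-2) + (5)(-2) = -22
A^3[2,2] = (6)(-2) + (5)(-1) = -17
A^3 = 
  [-28, -22]
  [-22, -17]

A^4 = A^3·A:
A^4[1,1] = (-28)(-2) + (-22)(-2) = 100
A^4[1,2] = (-28)(-2) + (-22)(-1) = 78
A^4[2,1] = (-22)(-2) + (-17)(-2) = 78
A^4[2,2] = (-22)(-2) + (-17)(-1) = 61
A^4 = 
  [100,  78]
  [ 78,  61]

Therefore
A^4 = 
  [100,  78]
  [ 78,  61]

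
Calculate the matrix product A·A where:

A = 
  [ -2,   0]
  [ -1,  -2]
A² = A·A:
A²[1,1] = (-2)(-2) + (0)(-1) = 4
A²[1,2] = (-2)(0) + (0)(-2) = 0
A²[2,1] = (-1)(-2) + (-2)(-1) = 4
A²[2,2] = (-1)(0) + (-2)(-2) = 4
A² = 
  [  4,   0]
  [  4,   4]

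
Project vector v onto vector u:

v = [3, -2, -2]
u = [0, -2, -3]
proj_u(v) = [0, -20/13, -30/13]

v·u = (3)(0) + (-2)(-2) + (-2)(-3) = 10
u·u = (0)² + (-2)² + (-3)² = 13
proj_u(v) = (v·u / u·u) × u = (10/13) × u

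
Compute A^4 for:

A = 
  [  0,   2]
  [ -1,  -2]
A^4 = 
  [ -4,   0]
  [  0,  -4]

A² = A·A:
A²[1,1] = (0)(0) + (2)(-1) = -2
A²[1,2] = (0)(2) + (2)(-2) = -4
A²[2,1] = (-1)(0) + (-2)(-1) = 2
A²[2,2] = (-1)(2) + (-2)(-2) = 2
A² = 
  [ -2,  -4]
  [  2,   2]

A^3 = A^2·A:
A^3[1,1] = (-2)(0) + (-4)(-1) = 4
A^3[1,2] = (-2)(2) + (-4)(-2) = 4
A^3[2,1] = (2)(0) + (2)(-1) = -2
A^3[2,2] = (2)(2) + (2)(-2) = 0
A^3 = 
  [  4,   4]
  [ -2,   0]

A^4 = A^3·A:
A^4[1,1] = (4)(0) + (4)(-1) = -4
A^4[1,2] = (4)(2) + (4)(-2) = 0
A^4[2,1] = (-2)(0) + (0)(-1) = 0
A^4[2,2] = (-2)(2) + (0)(-2) = -4
A^4 = 
  [ -4,   0]
  [  0,  -4]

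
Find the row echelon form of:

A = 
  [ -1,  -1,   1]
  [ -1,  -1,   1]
Row operations:
R2 → R2 - (1)·R1

Resulting echelon form:
REF = 
  [ -1,  -1,   1]
  [  0,   0,   0]

Rank = 1 (number of non-zero pivot rows).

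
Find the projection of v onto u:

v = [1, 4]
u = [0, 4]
v·u = (1)(0) + (4)(4) = 16
u·u = (0)² + (4)² = 16
proj_u(v) = (v·u / u·u) × u = (16/16) × u = (1) × u

proj_u(v) = [0, 4]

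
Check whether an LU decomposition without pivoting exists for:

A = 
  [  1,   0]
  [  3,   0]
Yes.
A[1,1] = 1 ≠ 0, so Gaussian elimination proceeds without a row swap: multiplier ℓ₂₁ = (3)/(1) = 3, and U[2,2] = 0 - (3)(0) = 0.
L = 
  [  1,   0]
  [  3,   1]
U = 
  [  1,   0]
  [  0,   0]
Check row 2 of LU: [(3)(1), (3)(0) + 0] = [3, 0] = row 2 of A ✓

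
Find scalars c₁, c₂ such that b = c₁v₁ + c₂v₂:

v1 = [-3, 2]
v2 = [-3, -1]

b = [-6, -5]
c1 = -1, c2 = 3

b = -1·v1 + 3·v2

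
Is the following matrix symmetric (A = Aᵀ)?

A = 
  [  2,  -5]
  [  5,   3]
No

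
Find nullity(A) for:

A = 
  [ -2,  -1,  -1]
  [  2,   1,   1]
nullity(A) = 2

Row reduce:
R2 → R2 + (1)·R1
REF = 
  [ -2,  -1,  -1]
  [  0,   0,   0]
Pivot columns: 1 → 1 pivot.
rank(A) = 1, so nullity(A) = 3 - 1 = 2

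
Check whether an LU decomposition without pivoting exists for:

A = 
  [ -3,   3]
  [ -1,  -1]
Yes.
A[1,1] = -3 ≠ 0, so Gaussian elimination proceeds without a row swap: multiplier ℓ₂₁ = (-1)/(-3) = 1/3, and U[2,2] = -1 - (1/3)(3) = -2.
L = 
  [  1,   0]
  [1/3,   1]
U = 
  [ -3,   3]
  [  0,  -2]
Check row 2 of LU: [(1/3)(-3), (1/3)(3) + (-2)] = [-1, -1] = row 2 of A ✓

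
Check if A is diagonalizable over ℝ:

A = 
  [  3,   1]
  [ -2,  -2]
Yes

tr(A) = 1, det(A) = -4
Characteristic polynomial: λ² - tr(A)λ + det(A) = λ² - λ - 4
λ² - λ - 4 = 0  ⇒  λ = (1 ± √((-1)² - 4·(-4)))/2 = (1 ± √(17))/2
  = (1 + √17)/2,  (1 - √17)/2
Eigenvalues: (1 + √17)/2, (1 - √17)/2  (≈ 2.562, -1.562)
The two irrational eigenvalues are distinct (simple), so each has alg. mult. = geom. mult. = 1.
Sum of geometric multiplicities equals n, so A has n independent eigenvectors.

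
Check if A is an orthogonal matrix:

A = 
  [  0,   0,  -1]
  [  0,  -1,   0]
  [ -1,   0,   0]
Yes

AᵀA = 
  [  1,   0,   0]
  [  0,   1,   0]
  [  0,   0,   1]
= I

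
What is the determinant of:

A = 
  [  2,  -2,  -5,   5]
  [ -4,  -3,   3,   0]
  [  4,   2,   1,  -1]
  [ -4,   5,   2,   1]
Cofactor expansion along row 1: det(A) = a₁₁M₁₁ - a₁₂M₁₂ + a₁₃M₁₃ - a₁₄M₁₄

M₁₁ = det[[-3, 3, 0]; [2, 1, -1]; [5, 2, 1]]
  = (-3)·((1)(1) - (-1)(2)) - (3)·((2)(1) - (-1)(5)) + (0)·((2)(2) - (1)(5))
  = (-3)(3) - (3)(7) + (0)(-1)
  = -30
M₁₂ = det[[-4, 3, 0]; [4, 1, -1]; [-4, 2, 1]]
  = (-4)·((1)(1) - (-1)(2)) - (3)·((4)(1) - (-1)(-4)) + (0)·((4)(2) - (1)(-4))
  = (-4)(3) - (3)(0) + (0)(12)
  = -12
M₁₃ = det[[-4, -3, 0]; [4, 2, -1]; [-4, 5, 1]]
  = (-4)·((2)(1) - (-1)(5)) - (-3)·((4)(1) - (-1)(-4)) + (0)·((4)(5) - (2)(-4))
  = (-4)(7) - (-3)(0) + (0)(28)
  = -28
M₁₄ = det[[-4, -3, 3]; [4, 2, 1]; [-4, 5, 2]]
  = (-4)·((2)(2) - (1)(5)) - (-3)·((4)(2) - (1)(-4)) + (3)·((4)(5) - (2)(-4))
  = (-4)(-1) - (-3)(12) + (3)(28)
  = 124

det(A) = (2)(-30) - (-2)(-12) + (-5)(-28) - (5)(124) = -564

det(A) = -564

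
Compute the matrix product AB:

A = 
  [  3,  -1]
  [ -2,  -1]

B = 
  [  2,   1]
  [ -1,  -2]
A is 2×2 and B is 2×2, so AB is 2×2. Each entry is (row of A)·(column of B):
AB[1,1] = (3)(2) + (-1)(-1) = 7
AB[1,2] = (3)(1) + (-1)(-2) = 5
AB[2,1] = (-2)(2) + (-1)(-1) = -3
AB[2,2] = (-2)(1) + (-1)(-2) = 0

AB = 
  [  7,   5]
  [ -3,   0]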